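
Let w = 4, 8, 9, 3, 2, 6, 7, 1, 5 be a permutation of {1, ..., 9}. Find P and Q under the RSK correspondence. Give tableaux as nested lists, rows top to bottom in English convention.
Insert each entry of the permutation into P by Schensted row insertion, recording in Q the position of each new cell.

Insert 4: appended to row 1. P = [[4]], Q = [[1]].
Insert 8: appended to row 1. P = [[4, 8]], Q = [[1, 2]].
Insert 9: appended to row 1. P = [[4, 8, 9]], Q = [[1, 2, 3]].
Insert 3: 3 bumps 4 from row 1; 4 starts row 2. P = [[3, 8, 9], [4]], Q = [[1, 2, 3], [4]].
Insert 2: 2 bumps 3 from row 1; 3 bumps 4 from row 2; 4 starts row 3. P = [[2, 8, 9], [3], [4]], Q = [[1, 2, 3], [4], [5]].
Insert 6: 6 bumps 8 from row 1; 8 appends to row 2. P = [[2, 6, 9], [3, 8], [4]], Q = [[1, 2, 3], [4, 6], [5]].
Insert 7: 7 bumps 9 from row 1; 9 appends to row 2. P = [[2, 6, 7], [3, 8, 9], [4]], Q = [[1, 2, 3], [4, 6, 7], [5]].
Insert 1: 1 bumps 2 from row 1; 2 bumps 3 from row 2; 3 bumps 4 from row 3; 4 starts row 4. P = [[1, 6, 7], [2, 8, 9], [3], [4]], Q = [[1, 2, 3], [4, 6, 7], [5], [8]].
Insert 5: 5 bumps 6 from row 1; 6 bumps 8 from row 2; 8 appends to row 3. P = [[1, 5, 7], [2, 6, 9], [3, 8], [4]], Q = [[1, 2, 3], [4, 6, 7], [5, 9], [8]].

So P = [[1, 5, 7], [2, 6, 9], [3, 8], [4]], Q = [[1, 2, 3], [4, 6, 7], [5, 9], [8]].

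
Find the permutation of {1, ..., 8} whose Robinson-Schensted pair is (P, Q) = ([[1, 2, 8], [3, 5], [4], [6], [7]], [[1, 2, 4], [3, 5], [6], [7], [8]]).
Reverse the RSK construction: for i from n down to 1, find the cell of Q containing i, remove the entry at that cell from P, and reverse-bump it up through P; the value ejected from row 1 is w(i).

Step i=8: Q has 8 at row 5, column 1; remove 7 from row 5 of P and reverse-bump: 7 enters row 4 and ejects 6; 6 enters row 3 and ejects 4; 4 enters row 2 and ejects 3; 3 enters row 1 and ejects 2. So w(8) = 2. P is now [[1, 3, 8], [4, 5], [6], [7]].
Step i=7: Q has 7 at row 4, column 1; remove 7 from row 4 of P and reverse-bump: 7 enters row 3 and ejects 6; 6 enters row 2 and ejects 5; 5 enters row 1 and ejects 3. So w(7) = 3. P is now [[1, 5, 8], [4, 6], [7]].
Step i=6: Q has 6 at row 3, column 1; remove 7 from row 3 of P and reverse-bump: 7 enters row 2 and ejects 6; 6 enters row 1 and ejects 5. So w(6) = 5. P is now [[1, 6, 8], [4, 7]].
Step i=5: Q has 5 at row 2, column 2; remove 7 from row 2 of P and reverse-bump: 7 enters row 1 and ejects 6. So w(5) = 6. P is now [[1, 7, 8], [4]].
Step i=4: Q has 4 at row 1, column 3; remove that cell from P, ejecting 8. So w(4) = 8. P is now [[1, 7], [4]].
Step i=3: Q has 3 at row 2, column 1; remove 4 from row 2 of P and reverse-bump: 4 enters row 1 and ejects 1. So w(3) = 1. P is now [[4, 7]].
Step i=2: Q has 2 at row 1, column 2; remove that cell from P, ejecting 7. So w(2) = 7. P is now [[4]].
Step i=1: Q has 1 at row 1, column 1; remove that cell from P, ejecting 4. So w(1) = 4. P is now [].

So w = 4 7 1 8 6 5 3 2.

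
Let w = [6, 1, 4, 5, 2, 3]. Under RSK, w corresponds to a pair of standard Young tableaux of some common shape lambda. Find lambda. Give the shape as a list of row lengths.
[3, 2, 1]

RSK row insertion gives P = [[1, 2, 3], [4, 5], [6]], which has shape [3, 2, 1].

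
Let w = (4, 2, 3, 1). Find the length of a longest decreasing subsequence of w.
3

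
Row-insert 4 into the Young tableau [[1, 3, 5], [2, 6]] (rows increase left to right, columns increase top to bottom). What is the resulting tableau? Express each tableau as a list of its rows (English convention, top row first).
In row 1, 4 replaces 5 (the leftmost entry greater than 4); 5 is bumped to row 2. In row 2, 5 replaces 6 (the leftmost entry greater than 5); 6 is bumped to row 3. 6 starts a new row 3. The new tableau is [[1, 3, 4], [2, 5], [6]].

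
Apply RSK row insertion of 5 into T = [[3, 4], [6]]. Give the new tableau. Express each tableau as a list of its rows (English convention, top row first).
[[3, 4, 5], [6]]

5 is larger than every entry of row 1, so it is appended to row 1. The new tableau is [[3, 4, 5], [6]].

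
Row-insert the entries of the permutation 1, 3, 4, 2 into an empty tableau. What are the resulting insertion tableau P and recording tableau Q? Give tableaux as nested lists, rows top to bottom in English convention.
P = [[1, 2, 4], [3]], Q = [[1, 2, 3], [4]]

Insert each entry of the permutation into P by Schensted row insertion, recording in Q the position of each new cell.

After inserting 1: P = [[1]].
After inserting 3: P = [[1, 3]].
After inserting 4: P = [[1, 3, 4]].
After inserting 2: P = [[1, 2, 4], [3]].

So P = [[1, 2, 4], [3]], Q = [[1, 2, 3], [4]].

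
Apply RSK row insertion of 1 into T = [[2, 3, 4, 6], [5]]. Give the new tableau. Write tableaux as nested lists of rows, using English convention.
In row 1, 1 replaces 2 (the leftmost entry greater than 1); 2 is bumped to row 2. In row 2, 2 replaces 5 (the leftmost entry greater than 2); 5 is bumped to row 3. 5 starts a new row 3. The new tableau is [[1, 3, 4, 6], [2], [5]].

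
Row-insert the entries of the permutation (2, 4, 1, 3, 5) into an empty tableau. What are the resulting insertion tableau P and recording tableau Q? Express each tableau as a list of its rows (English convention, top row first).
P = [[1, 3, 5], [2, 4]], Q = [[1, 2, 5], [3, 4]]

Insert each entry of the permutation into P by Schensted row insertion, recording in Q the position of each new cell.

Insert 2: appended to row 1. P = [[2]].
Insert 4: appended to row 1. P = [[2, 4]].
Insert 1: 1 bumps 2 from row 1; 2 starts row 2. P = [[1, 4], [2]].
Insert 3: 3 bumps 4 from row 1; 4 appends to row 2. P = [[1, 3], [2, 4]].
Insert 5: appended to row 1. P = [[1, 3, 5], [2, 4]].

So P = [[1, 3, 5], [2, 4]], Q = [[1, 2, 5], [3, 4]].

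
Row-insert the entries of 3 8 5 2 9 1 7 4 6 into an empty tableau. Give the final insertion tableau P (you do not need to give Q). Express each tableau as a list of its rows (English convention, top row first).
P = [[1, 4, 6], [2, 5, 7], [3, 9], [8]]

Insert 3: appended to row 1. P = [[3]].
Insert 8: appended to row 1. P = [[3, 8]].
Insert 5: 5 bumps 8 from row 1; 8 starts row 2. P = [[3, 5], [8]].
Insert 2: 2 bumps 3 from row 1; 3 bumps 8 from row 2; 8 starts row 3. P = [[2, 5], [3], [8]].
Insert 9: appended to row 1. P = [[2, 5, 9], [3], [8]].
Insert 1: 1 bumps 2 from row 1; 2 bumps 3 from row 2; 3 bumps 8 from row 3; 8 starts row 4. P = [[1, 5, 9], [2], [3], [8]].
Insert 7: 7 bumps 9 from row 1; 9 appends to row 2. P = [[1, 5, 7], [2, 9], [3], [8]].
Insert 4: 4 bumps 5 from row 1; 5 bumps 9 from row 2; 9 appends to row 3. P = [[1, 4, 7], [2, 5], [3, 9], [8]].
Insert 6: 6 bumps 7 from row 1; 7 appends to row 2. P = [[1, 4, 6], [2, 5, 7], [3, 9], [8]].

So P = [[1, 4, 6], [2, 5, 7], [3, 9], [8]].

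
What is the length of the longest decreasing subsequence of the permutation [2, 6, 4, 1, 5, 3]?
3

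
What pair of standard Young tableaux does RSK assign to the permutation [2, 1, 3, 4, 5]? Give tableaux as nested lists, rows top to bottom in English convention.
Insert each entry of the permutation into P by Schensted row insertion, recording in Q the position of each new cell.

Insert 2: appended to row 1. P = [[2]].
Insert 1: 1 bumps 2 from row 1; 2 starts row 2. P = [[1], [2]].
Insert 3: appended to row 1. P = [[1, 3], [2]].
Insert 4: appended to row 1. P = [[1, 3, 4], [2]].
Insert 5: appended to row 1. P = [[1, 3, 4, 5], [2]].

So P = [[1, 3, 4, 5], [2]], Q = [[1, 3, 4, 5], [2]].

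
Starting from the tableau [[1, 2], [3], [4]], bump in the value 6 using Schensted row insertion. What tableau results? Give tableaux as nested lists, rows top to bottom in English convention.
6 is larger than every entry of row 1, so it is appended to row 1. The new tableau is [[1, 2, 6], [3], [4]].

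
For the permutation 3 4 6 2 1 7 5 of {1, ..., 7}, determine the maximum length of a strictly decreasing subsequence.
3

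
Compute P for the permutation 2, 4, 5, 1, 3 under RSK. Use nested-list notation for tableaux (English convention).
Insert 2: appended to row 1. P = [[2]].
Insert 4: appended to row 1. P = [[2, 4]].
Insert 5: appended to row 1. P = [[2, 4, 5]].
Insert 1: 1 bumps 2 from row 1; 2 starts row 2. P = [[1, 4, 5], [2]].
Insert 3: 3 bumps 4 from row 1; 4 appends to row 2. P = [[1, 3, 5], [2, 4]].

So P = [[1, 3, 5], [2, 4]].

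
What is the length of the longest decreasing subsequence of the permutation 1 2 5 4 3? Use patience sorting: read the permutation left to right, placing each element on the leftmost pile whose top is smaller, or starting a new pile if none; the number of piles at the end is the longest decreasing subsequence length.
1: new pile. tops = [1]
2: onto pile 1 (replacing 1). tops = [2]
5: onto pile 1 (replacing 2). tops = [5]
4: new pile. tops = [5, 4]
3: new pile. tops = [5, 4, 3]

3 piles, so the longest decreasing subsequence has length 3.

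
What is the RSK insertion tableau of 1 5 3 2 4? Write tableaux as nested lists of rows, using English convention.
P = [[1, 2, 4], [3], [5]]

After inserting 1: P = [[1]].
After inserting 5: P = [[1, 5]].
After inserting 3: P = [[1, 3], [5]].
After inserting 2: P = [[1, 2], [3], [5]].
After inserting 4: P = [[1, 2, 4], [3], [5]].

So P = [[1, 2, 4], [3], [5]].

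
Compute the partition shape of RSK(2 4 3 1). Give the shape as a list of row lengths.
[2, 1, 1]

Row-insert each entry into an empty tableau.

After inserting 2: P = [[2]].
After inserting 4: P = [[2, 4]].
After inserting 3: P = [[2, 3], [4]].
After inserting 1: P = [[1, 3], [2], [4]].

The final insertion tableau P = [[1, 3], [2], [4]] has shape [2, 1, 1].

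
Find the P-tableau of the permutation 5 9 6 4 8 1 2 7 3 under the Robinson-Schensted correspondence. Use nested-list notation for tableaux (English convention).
Insert 5: appended to row 1. P = [[5]].
Insert 9: appended to row 1. P = [[5, 9]].
Insert 6: 6 bumps 9 from row 1; 9 starts row 2. P = [[5, 6], [9]].
Insert 4: 4 bumps 5 from row 1; 5 bumps 9 from row 2; 9 starts row 3. P = [[4, 6], [5], [9]].
Insert 8: appended to row 1. P = [[4, 6, 8], [5], [9]].
Insert 1: 1 bumps 4 from row 1; 4 bumps 5 from row 2; 5 bumps 9 from row 3; 9 starts row 4. P = [[1, 6, 8], [4], [5], [9]].
Insert 2: 2 bumps 6 from row 1; 6 appends to row 2. P = [[1, 2, 8], [4, 6], [5], [9]].
Insert 7: 7 bumps 8 from row 1; 8 appends to row 2. P = [[1, 2, 7], [4, 6, 8], [5], [9]].
Insert 3: 3 bumps 7 from row 1; 7 bumps 8 from row 2; 8 appends to row 3. P = [[1, 2, 3], [4, 6, 7], [5, 8], [9]].

So P = [[1, 2, 3], [4, 6, 7], [5, 8], [9]].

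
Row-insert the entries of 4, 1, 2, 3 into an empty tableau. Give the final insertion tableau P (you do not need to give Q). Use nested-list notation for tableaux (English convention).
P = [[1, 2, 3], [4]]

Insert 4: appended to row 1. P = [[4]].
Insert 1: 1 bumps 4 from row 1; 4 starts row 2. P = [[1], [4]].
Insert 2: appended to row 1. P = [[1, 2], [4]].
Insert 3: appended to row 1. P = [[1, 2, 3], [4]].

So P = [[1, 2, 3], [4]].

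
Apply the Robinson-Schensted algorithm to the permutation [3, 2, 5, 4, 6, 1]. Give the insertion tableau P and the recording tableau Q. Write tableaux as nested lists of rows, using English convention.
P = [[1, 4, 6], [2, 5], [3]], Q = [[1, 3, 5], [2, 4], [6]]

Insert each entry of the permutation into P by Schensted row insertion, recording in Q the position of each new cell.

Insert 3: appended to row 1. P = [[3]].
Insert 2: 2 bumps 3 from row 1; 3 starts row 2. P = [[2], [3]].
Insert 5: appended to row 1. P = [[2, 5], [3]].
Insert 4: 4 bumps 5 from row 1; 5 appends to row 2. P = [[2, 4], [3, 5]].
Insert 6: appended to row 1. P = [[2, 4, 6], [3, 5]].
Insert 1: 1 bumps 2 from row 1; 2 bumps 3 from row 2; 3 starts row 3. P = [[1, 4, 6], [2, 5], [3]].

So P = [[1, 4, 6], [2, 5], [3]], Q = [[1, 3, 5], [2, 4], [6]].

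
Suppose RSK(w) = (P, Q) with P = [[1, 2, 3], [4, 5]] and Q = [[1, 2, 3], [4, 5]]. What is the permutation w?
Reverse RSK: for i = n, n-1, ..., 1, locate i in Q, remove the corresponding corner cell from P, and reverse-bump its entry up through P; the value ejected from row 1 is w(i).

So w = 1 4 5 2 3.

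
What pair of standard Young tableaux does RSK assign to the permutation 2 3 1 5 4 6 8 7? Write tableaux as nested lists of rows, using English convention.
P = [[1, 3, 4, 6, 7], [2, 5, 8]], Q = [[1, 2, 4, 6, 7], [3, 5, 8]]

Insert each entry of the permutation into P by Schensted row insertion, recording in Q the position of each new cell.

After inserting 2: P = [[2]].
After inserting 3: P = [[2, 3]].
After inserting 1: P = [[1, 3], [2]].
After inserting 5: P = [[1, 3, 5], [2]].
After inserting 4: P = [[1, 3, 4], [2, 5]].
After inserting 6: P = [[1, 3, 4, 6], [2, 5]].
After inserting 8: P = [[1, 3, 4, 6, 8], [2, 5]].
After inserting 7: P = [[1, 3, 4, 6, 7], [2, 5, 8]].

So P = [[1, 3, 4, 6, 7], [2, 5, 8]], Q = [[1, 2, 4, 6, 7], [3, 5, 8]].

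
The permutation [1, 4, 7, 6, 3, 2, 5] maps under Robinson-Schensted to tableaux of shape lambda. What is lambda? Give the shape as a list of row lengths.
[3, 2, 1, 1]

RSK row insertion gives P = [[1, 2, 5], [3, 6], [4], [7]], which has shape [3, 2, 1, 1].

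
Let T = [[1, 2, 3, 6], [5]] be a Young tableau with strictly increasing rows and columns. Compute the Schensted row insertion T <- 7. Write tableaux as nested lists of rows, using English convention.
[[1, 2, 3, 6, 7], [5]]

7 is larger than every entry of row 1, so it is appended to row 1. The new tableau is [[1, 2, 3, 6, 7], [5]].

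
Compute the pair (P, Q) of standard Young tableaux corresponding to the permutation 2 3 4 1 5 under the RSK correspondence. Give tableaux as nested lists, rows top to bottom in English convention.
Insert each entry of the permutation into P by Schensted row insertion, recording in Q the position of each new cell.

Insert 2: appended to row 1. P = [[2]].
Insert 3: appended to row 1. P = [[2, 3]].
Insert 4: appended to row 1. P = [[2, 3, 4]].
Insert 1: 1 bumps 2 from row 1; 2 starts row 2. P = [[1, 3, 4], [2]].
Insert 5: appended to row 1. P = [[1, 3, 4, 5], [2]].

So P = [[1, 3, 4, 5], [2]], Q = [[1, 2, 3, 5], [4]].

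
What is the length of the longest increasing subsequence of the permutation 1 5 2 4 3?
3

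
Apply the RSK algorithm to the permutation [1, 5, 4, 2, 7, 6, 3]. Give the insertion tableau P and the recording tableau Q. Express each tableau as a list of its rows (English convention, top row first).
Insert each entry of the permutation into P by Schensted row insertion, recording in Q the position of each new cell.

Insert 1: appended to row 1. P = [[1]].
Insert 5: appended to row 1. P = [[1, 5]].
Insert 4: 4 bumps 5 from row 1; 5 starts row 2. P = [[1, 4], [5]].
Insert 2: 2 bumps 4 from row 1; 4 bumps 5 from row 2; 5 starts row 3. P = [[1, 2], [4], [5]].
Insert 7: appended to row 1. P = [[1, 2, 7], [4], [5]].
Insert 6: 6 bumps 7 from row 1; 7 appends to row 2. P = [[1, 2, 6], [4, 7], [5]].
Insert 3: 3 bumps 6 from row 1; 6 bumps 7 from row 2; 7 appends to row 3. P = [[1, 2, 3], [4, 6], [5, 7]].

So P = [[1, 2, 3], [4, 6], [5, 7]], Q = [[1, 2, 5], [3, 6], [4, 7]].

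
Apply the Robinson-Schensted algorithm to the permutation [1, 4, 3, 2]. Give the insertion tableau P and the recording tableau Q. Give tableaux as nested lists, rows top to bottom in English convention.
Insert each entry of the permutation into P by Schensted row insertion, recording in Q the position of each new cell.

After inserting 1: P = [[1]].
After inserting 4: P = [[1, 4]].
After inserting 3: P = [[1, 3], [4]].
After inserting 2: P = [[1, 2], [3], [4]].

So P = [[1, 2], [3], [4]], Q = [[1, 2], [3], [4]].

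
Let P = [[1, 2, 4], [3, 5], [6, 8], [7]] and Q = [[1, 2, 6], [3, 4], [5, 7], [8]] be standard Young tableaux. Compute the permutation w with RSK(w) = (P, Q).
Reverse the RSK construction: for i from n down to 1, find the cell of Q containing i, remove the entry at that cell from P, and reverse-bump it up through P; the value ejected from row 1 is w(i).

Step i=8: Q has 8 at row 4, column 1; remove 7 from row 4 of P and reverse-bump: 7 enters row 3 and ejects 6; 6 enters row 2 and ejects 5; 5 enters row 1 and ejects 4. So w(8) = 4. P is now [[1, 2, 5], [3, 6], [7, 8]].
Step i=7: Q has 7 at row 3, column 2; remove 8 from row 3 of P and reverse-bump: 8 enters row 2 and ejects 6; 6 enters row 1 and ejects 5. So w(7) = 5. P is now [[1, 2, 6], [3, 8], [7]].
Step i=6: Q has 6 at row 1, column 3; remove that cell from P, ejecting 6. So w(6) = 6. P is now [[1, 2], [3, 8], [7]].
Step i=5: Q has 5 at row 3, column 1; remove 7 from row 3 of P and reverse-bump: 7 enters row 2 and ejects 3; 3 enters row 1 and ejects 2. So w(5) = 2. P is now [[1, 3], [7, 8]].
Step i=4: Q has 4 at row 2, column 2; remove 8 from row 2 of P and reverse-bump: 8 enters row 1 and ejects 3. So w(4) = 3. P is now [[1, 8], [7]].
Step i=3: Q has 3 at row 2, column 1; remove 7 from row 2 of P and reverse-bump: 7 enters row 1 and ejects 1. So w(3) = 1. P is now [[7, 8]].
Step i=2: Q has 2 at row 1, column 2; remove that cell from P, ejecting 8. So w(2) = 8. P is now [[7]].
Step i=1: Q has 1 at row 1, column 1; remove that cell from P, ejecting 7. So w(1) = 7. P is now [].

So w = 7 8 1 3 2 6 5 4.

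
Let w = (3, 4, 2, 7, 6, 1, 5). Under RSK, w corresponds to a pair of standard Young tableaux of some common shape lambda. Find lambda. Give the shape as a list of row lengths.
[3, 2, 2]

Row-insert each entry into an empty tableau.

After inserting 3: P = [[3]].
After inserting 4: P = [[3, 4]].
After inserting 2: P = [[2, 4], [3]].
After inserting 7: P = [[2, 4, 7], [3]].
After inserting 6: P = [[2, 4, 6], [3, 7]].
After inserting 1: P = [[1, 4, 6], [2, 7], [3]].
After inserting 5: P = [[1, 4, 5], [2, 6], [3, 7]].

The final insertion tableau P = [[1, 4, 5], [2, 6], [3, 7]] has shape [3, 2, 2].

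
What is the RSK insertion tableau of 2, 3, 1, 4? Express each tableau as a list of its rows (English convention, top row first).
P = [[1, 3, 4], [2]]

Insert 2: appended to row 1. P = [[2]].
Insert 3: appended to row 1. P = [[2, 3]].
Insert 1: 1 bumps 2 from row 1; 2 starts row 2. P = [[1, 3], [2]].
Insert 4: appended to row 1. P = [[1, 3, 4], [2]].

So P = [[1, 3, 4], [2]].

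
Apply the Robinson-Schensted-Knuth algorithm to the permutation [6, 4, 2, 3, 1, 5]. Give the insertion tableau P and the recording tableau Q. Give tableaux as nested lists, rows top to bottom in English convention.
P = [[1, 3, 5], [2], [4], [6]], Q = [[1, 4, 6], [2], [3], [5]]

Insert each entry of the permutation into P by Schensted row insertion, recording in Q the position of each new cell.

Insert 6: appended to row 1. P = [[6]].
Insert 4: 4 bumps 6 from row 1; 6 starts row 2. P = [[4], [6]].
Insert 2: 2 bumps 4 from row 1; 4 bumps 6 from row 2; 6 starts row 3. P = [[2], [4], [6]].
Insert 3: appended to row 1. P = [[2, 3], [4], [6]].
Insert 1: 1 bumps 2 from row 1; 2 bumps 4 from row 2; 4 bumps 6 from row 3; 6 starts row 4. P = [[1, 3], [2], [4], [6]].
Insert 5: appended to row 1. P = [[1, 3, 5], [2], [4], [6]].

So P = [[1, 3, 5], [2], [4], [6]], Q = [[1, 4, 6], [2], [3], [5]].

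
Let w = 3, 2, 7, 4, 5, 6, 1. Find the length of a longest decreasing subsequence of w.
3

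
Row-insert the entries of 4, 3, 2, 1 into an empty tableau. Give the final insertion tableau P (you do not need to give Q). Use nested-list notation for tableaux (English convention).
P = [[1], [2], [3], [4]]

Insert 4: appended to row 1. P = [[4]].
Insert 3: 3 bumps 4 from row 1; 4 starts row 2. P = [[3], [4]].
Insert 2: 2 bumps 3 from row 1; 3 bumps 4 from row 2; 4 starts row 3. P = [[2], [3], [4]].
Insert 1: 1 bumps 2 from row 1; 2 bumps 3 from row 2; 3 bumps 4 from row 3; 4 starts row 4. P = [[1], [2], [3], [4]].

So P = [[1], [2], [3], [4]].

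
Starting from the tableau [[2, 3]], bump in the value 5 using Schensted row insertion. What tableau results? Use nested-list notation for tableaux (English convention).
[[2, 3, 5]]

5 is larger than every entry of row 1, so it is appended to row 1. The new tableau is [[2, 3, 5]].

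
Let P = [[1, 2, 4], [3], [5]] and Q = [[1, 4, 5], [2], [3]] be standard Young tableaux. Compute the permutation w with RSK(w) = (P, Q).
5 3 1 2 4

Reverse RSK: for i = n, n-1, ..., 1, locate i in Q, remove the corresponding corner cell from P, and reverse-bump its entry up through P; the value ejected from row 1 is w(i).

So w = 5 3 1 2 4.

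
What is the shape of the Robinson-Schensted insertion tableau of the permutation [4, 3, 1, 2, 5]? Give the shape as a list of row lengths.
[3, 1, 1]

Row-insert each entry into an empty tableau.

After inserting 4: P = [[4]].
After inserting 3: P = [[3], [4]].
After inserting 1: P = [[1], [3], [4]].
After inserting 2: P = [[1, 2], [3], [4]].
After inserting 5: P = [[1, 2, 5], [3], [4]].

The final insertion tableau P = [[1, 2, 5], [3], [4]] has shape [3, 1, 1].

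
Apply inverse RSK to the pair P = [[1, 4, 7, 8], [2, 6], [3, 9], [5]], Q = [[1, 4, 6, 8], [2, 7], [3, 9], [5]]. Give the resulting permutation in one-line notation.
Reverse RSK: for i = n, n-1, ..., 1, locate i in Q, remove the corresponding corner cell from P, and reverse-bump its entry up through P; the value ejected from row 1 is w(i).

So w = 5 3 2 6 1 9 7 8 4.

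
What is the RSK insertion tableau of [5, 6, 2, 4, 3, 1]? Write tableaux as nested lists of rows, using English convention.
Insert 5: appended to row 1. P = [[5]].
Insert 6: appended to row 1. P = [[5, 6]].
Insert 2: 2 bumps 5 from row 1; 5 starts row 2. P = [[2, 6], [5]].
Insert 4: 4 bumps 6 from row 1; 6 appends to row 2. P = [[2, 4], [5, 6]].
Insert 3: 3 bumps 4 from row 1; 4 bumps 5 from row 2; 5 starts row 3. P = [[2, 3], [4, 6], [5]].
Insert 1: 1 bumps 2 from row 1; 2 bumps 4 from row 2; 4 bumps 5 from row 3; 5 starts row 4. P = [[1, 3], [2, 6], [4], [5]].

So P = [[1, 3], [2, 6], [4], [5]].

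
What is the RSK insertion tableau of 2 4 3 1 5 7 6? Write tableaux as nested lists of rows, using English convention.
P = [[1, 3, 5, 6], [2, 7], [4]]

Insert 2: appended to row 1. P = [[2]].
Insert 4: appended to row 1. P = [[2, 4]].
Insert 3: 3 bumps 4 from row 1; 4 starts row 2. P = [[2, 3], [4]].
Insert 1: 1 bumps 2 from row 1; 2 bumps 4 from row 2; 4 starts row 3. P = [[1, 3], [2], [4]].
Insert 5: appended to row 1. P = [[1, 3, 5], [2], [4]].
Insert 7: appended to row 1. P = [[1, 3, 5, 7], [2], [4]].
Insert 6: 6 bumps 7 from row 1; 7 appends to row 2. P = [[1, 3, 5, 6], [2, 7], [4]].

So P = [[1, 3, 5, 6], [2, 7], [4]].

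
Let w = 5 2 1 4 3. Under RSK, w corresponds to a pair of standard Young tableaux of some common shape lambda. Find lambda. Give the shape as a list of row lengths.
[2, 2, 1]

Row-insert each entry into an empty tableau.

After inserting 5: P = [[5]].
After inserting 2: P = [[2], [5]].
After inserting 1: P = [[1], [2], [5]].
After inserting 4: P = [[1, 4], [2], [5]].
After inserting 3: P = [[1, 3], [2, 4], [5]].

The final insertion tableau P = [[1, 3], [2, 4], [5]] has shape [2, 2, 1].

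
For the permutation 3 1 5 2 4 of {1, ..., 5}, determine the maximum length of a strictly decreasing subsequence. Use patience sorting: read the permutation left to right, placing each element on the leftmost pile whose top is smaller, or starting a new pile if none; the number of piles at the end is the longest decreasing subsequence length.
2

3: new pile. tops = [3]
1: new pile. tops = [3, 1]
5: onto pile 1 (replacing 3). tops = [5, 1]
2: onto pile 2 (replacing 1). tops = [5, 2]
4: onto pile 2 (replacing 2). tops = [5, 4]

2 piles, so the longest decreasing subsequence has length 2.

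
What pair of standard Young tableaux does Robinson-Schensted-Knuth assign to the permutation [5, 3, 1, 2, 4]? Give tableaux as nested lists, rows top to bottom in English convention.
Insert each entry of the permutation into P by Schensted row insertion, recording in Q the position of each new cell.

Insert 5: appended to row 1. P = [[5]], Q = [[1]].
Insert 3: 3 bumps 5 from row 1; 5 starts row 2. P = [[3], [5]], Q = [[1], [2]].
Insert 1: 1 bumps 3 from row 1; 3 bumps 5 from row 2; 5 starts row 3. P = [[1], [3], [5]], Q = [[1], [2], [3]].
Insert 2: appended to row 1. P = [[1, 2], [3], [5]], Q = [[1, 4], [2], [3]].
Insert 4: appended to row 1. P = [[1, 2, 4], [3], [5]], Q = [[1, 4, 5], [2], [3]].

So P = [[1, 2, 4], [3], [5]], Q = [[1, 4, 5], [2], [3]].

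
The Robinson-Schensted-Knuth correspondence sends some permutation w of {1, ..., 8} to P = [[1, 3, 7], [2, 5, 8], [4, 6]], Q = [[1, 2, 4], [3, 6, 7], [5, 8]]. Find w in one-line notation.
4 6 2 8 1 5 7 3

Reverse the RSK construction: for i from n down to 1, find the cell of Q containing i, remove the entry at that cell from P, and reverse-bump it up through P; the value ejected from row 1 is w(i).

Step i=8: Q has 8 at row 3, column 2; remove 6 from row 3 of P and reverse-bump: 6 enters row 2 and ejects 5; 5 enters row 1 and ejects 3. So w(8) = 3. P is now [[1, 5, 7], [2, 6, 8], [4]].
Step i=7: Q has 7 at row 2, column 3; remove 8 from row 2 of P and reverse-bump: 8 enters row 1 and ejects 7. So w(7) = 7. P is now [[1, 5, 8], [2, 6], [4]].
Step i=6: Q has 6 at row 2, column 2; remove 6 from row 2 of P and reverse-bump: 6 enters row 1 and ejects 5. So w(6) = 5. P is now [[1, 6, 8], [2], [4]].
Step i=5: Q has 5 at row 3, column 1; remove 4 from row 3 of P and reverse-bump: 4 enters row 2 and ejects 2; 2 enters row 1 and ejects 1. So w(5) = 1. P is now [[2, 6, 8], [4]].
Step i=4: Q has 4 at row 1, column 3; remove that cell from P, ejecting 8. So w(4) = 8. P is now [[2, 6], [4]].
Step i=3: Q has 3 at row 2, column 1; remove 4 from row 2 of P and reverse-bump: 4 enters row 1 and ejects 2. So w(3) = 2. P is now [[4, 6]].
Step i=2: Q has 2 at row 1, column 2; remove that cell from P, ejecting 6. So w(2) = 6. P is now [[4]].
Step i=1: Q has 1 at row 1, column 1; remove that cell from P, ejecting 4. So w(1) = 4. P is now [].

So w = 4 6 2 8 1 5 7 3.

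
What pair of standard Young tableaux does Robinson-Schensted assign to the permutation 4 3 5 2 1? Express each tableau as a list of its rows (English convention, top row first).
Insert each entry of the permutation into P by Schensted row insertion, recording in Q the position of each new cell.

Insert 4: appended to row 1. P = [[4]].
Insert 3: 3 bumps 4 from row 1; 4 starts row 2. P = [[3], [4]].
Insert 5: appended to row 1. P = [[3, 5], [4]].
Insert 2: 2 bumps 3 from row 1; 3 bumps 4 from row 2; 4 starts row 3. P = [[2, 5], [3], [4]].
Insert 1: 1 bumps 2 from row 1; 2 bumps 3 from row 2; 3 bumps 4 from row 3; 4 starts row 4. P = [[1, 5], [2], [3], [4]].

So P = [[1, 5], [2], [3], [4]], Q = [[1, 3], [2], [4], [5]].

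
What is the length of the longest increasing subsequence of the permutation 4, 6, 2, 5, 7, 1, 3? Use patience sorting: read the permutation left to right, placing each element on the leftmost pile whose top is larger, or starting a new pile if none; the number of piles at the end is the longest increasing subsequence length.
4: new pile. tops = [4]
6: new pile. tops = [4, 6]
2: onto pile 1 (replacing 4). tops = [2, 6]
5: onto pile 2 (replacing 6). tops = [2, 5]
7: new pile. tops = [2, 5, 7]
1: onto pile 1 (replacing 2). tops = [1, 5, 7]
3: onto pile 2 (replacing 5). tops = [1, 3, 7]

3 piles, so the longest increasing subsequence has length 3.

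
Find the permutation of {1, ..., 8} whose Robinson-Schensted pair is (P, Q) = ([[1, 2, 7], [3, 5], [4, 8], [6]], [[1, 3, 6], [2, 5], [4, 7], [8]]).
6 4 8 1 5 7 3 2

Reverse the RSK construction: for i from n down to 1, find the cell of Q containing i, remove the entry at that cell from P, and reverse-bump it up through P; the value ejected from row 1 is w(i).

Step i=8: Q has 8 at row 4, column 1; remove 6 from row 4 of P and reverse-bump: 6 enters row 3 and ejects 4; 4 enters row 2 and ejects 3; 3 enters row 1 and ejects 2. So w(8) = 2. P is now [[1, 3, 7], [4, 5], [6, 8]].
Step i=7: Q has 7 at row 3, column 2; remove 8 from row 3 of P and reverse-bump: 8 enters row 2 and ejects 5; 5 enters row 1 and ejects 3. So w(7) = 3. P is now [[1, 5, 7], [4, 8], [6]].
Step i=6: Q has 6 at row 1, column 3; remove that cell from P, ejecting 7. So w(6) = 7. P is now [[1, 5], [4, 8], [6]].
Step i=5: Q has 5 at row 2, column 2; remove 8 from row 2 of P and reverse-bump: 8 enters row 1 and ejects 5. So w(5) = 5. P is now [[1, 8], [4], [6]].
Step i=4: Q has 4 at row 3, column 1; remove 6 from row 3 of P and reverse-bump: 6 enters row 2 and ejects 4; 4 enters row 1 and ejects 1. So w(4) = 1. P is now [[4, 8], [6]].
Step i=3: Q has 3 at row 1, column 2; remove that cell from P, ejecting 8. So w(3) = 8. P is now [[4], [6]].
Step i=2: Q has 2 at row 2, column 1; remove 6 from row 2 of P and reverse-bump: 6 enters row 1 and ejects 4. So w(2) = 4. P is now [[6]].
Step i=1: Q has 1 at row 1, column 1; remove that cell from P, ejecting 6. So w(1) = 6. P is now [].

So w = 6 4 8 1 5 7 3 2.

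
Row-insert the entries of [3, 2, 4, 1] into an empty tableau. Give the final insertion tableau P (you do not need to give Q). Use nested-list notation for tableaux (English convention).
P = [[1, 4], [2], [3]]

After inserting 3: P = [[3]].
After inserting 2: P = [[2], [3]].
After inserting 4: P = [[2, 4], [3]].
After inserting 1: P = [[1, 4], [2], [3]].

So P = [[1, 4], [2], [3]].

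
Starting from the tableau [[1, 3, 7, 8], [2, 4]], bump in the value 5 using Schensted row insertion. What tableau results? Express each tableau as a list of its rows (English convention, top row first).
In row 1, 5 replaces 7 (the leftmost entry greater than 5); 7 is bumped to row 2. 7 is appended to row 2. The new tableau is [[1, 3, 5, 8], [2, 4, 7]].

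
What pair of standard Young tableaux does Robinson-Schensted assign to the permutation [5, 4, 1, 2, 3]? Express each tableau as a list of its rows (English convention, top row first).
Insert each entry of the permutation into P by Schensted row insertion, recording in Q the position of each new cell.

Insert 5: appended to row 1. P = [[5]], Q = [[1]].
Insert 4: 4 bumps 5 from row 1; 5 starts row 2. P = [[4], [5]], Q = [[1], [2]].
Insert 1: 1 bumps 4 from row 1; 4 bumps 5 from row 2; 5 starts row 3. P = [[1], [4], [5]], Q = [[1], [2], [3]].
Insert 2: appended to row 1. P = [[1, 2], [4], [5]], Q = [[1, 4], [2], [3]].
Insert 3: appended to row 1. P = [[1, 2, 3], [4], [5]], Q = [[1, 4, 5], [2], [3]].

So P = [[1, 2, 3], [4], [5]], Q = [[1, 4, 5], [2], [3]].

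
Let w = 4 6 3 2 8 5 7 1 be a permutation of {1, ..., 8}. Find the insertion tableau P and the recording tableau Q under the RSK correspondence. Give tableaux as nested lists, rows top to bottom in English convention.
P = [[1, 5, 7], [2, 6, 8], [3], [4]], Q = [[1, 2, 5], [3, 6, 7], [4], [8]]

Insert each entry of the permutation into P by Schensted row insertion, recording in Q the position of each new cell.

Insert 4: appended to row 1. P = [[4]].
Insert 6: appended to row 1. P = [[4, 6]].
Insert 3: 3 bumps 4 from row 1; 4 starts row 2. P = [[3, 6], [4]].
Insert 2: 2 bumps 3 from row 1; 3 bumps 4 from row 2; 4 starts row 3. P = [[2, 6], [3], [4]].
Insert 8: appended to row 1. P = [[2, 6, 8], [3], [4]].
Insert 5: 5 bumps 6 from row 1; 6 appends to row 2. P = [[2, 5, 8], [3, 6], [4]].
Insert 7: 7 bumps 8 from row 1; 8 appends to row 2. P = [[2, 5, 7], [3, 6, 8], [4]].
Insert 1: 1 bumps 2 from row 1; 2 bumps 3 from row 2; 3 bumps 4 from row 3; 4 starts row 4. P = [[1, 5, 7], [2, 6, 8], [3], [4]].

So P = [[1, 5, 7], [2, 6, 8], [3], [4]], Q = [[1, 2, 5], [3, 6, 7], [4], [8]].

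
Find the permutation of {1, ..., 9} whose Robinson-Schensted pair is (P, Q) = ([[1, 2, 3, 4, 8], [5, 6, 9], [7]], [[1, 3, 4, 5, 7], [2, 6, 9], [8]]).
Reverse the RSK construction: for i from n down to 1, find the cell of Q containing i, remove the entry at that cell from P, and reverse-bump it up through P; the value ejected from row 1 is w(i).

Step i=9: Q has 9 at row 2, column 3; remove 9 from row 2 of P and reverse-bump: 9 enters row 1 and ejects 8. So w(9) = 8. P is now [[1, 2, 3, 4, 9], [5, 6], [7]].
Step i=8: Q has 8 at row 3, column 1; remove 7 from row 3 of P and reverse-bump: 7 enters row 2 and ejects 6; 6 enters row 1 and ejects 4. So w(8) = 4. P is now [[1, 2, 3, 6, 9], [5, 7]].
Step i=7: Q has 7 at row 1, column 5; remove that cell from P, ejecting 9. So w(7) = 9. P is now [[1, 2, 3, 6], [5, 7]].
Step i=6: Q has 6 at row 2, column 2; remove 7 from row 2 of P and reverse-bump: 7 enters row 1 and ejects 6. So w(6) = 6. P is now [[1, 2, 3, 7], [5]].
Step i=5: Q has 5 at row 1, column 4; remove that cell from P, ejecting 7. So w(5) = 7. P is now [[1, 2, 3], [5]].
Step i=4: Q has 4 at row 1, column 3; remove that cell from P, ejecting 3. So w(4) = 3. P is now [[1, 2], [5]].
Step i=3: Q has 3 at row 1, column 2; remove that cell from P, ejecting 2. So w(3) = 2. P is now [[1], [5]].
Step i=2: Q has 2 at row 2, column 1; remove 5 from row 2 of P and reverse-bump: 5 enters row 1 and ejects 1. So w(2) = 1. P is now [[5]].
Step i=1: Q has 1 at row 1, column 1; remove that cell from P, ejecting 5. So w(1) = 5. P is now [].

So w = 5 1 2 3 7 6 9 4 8.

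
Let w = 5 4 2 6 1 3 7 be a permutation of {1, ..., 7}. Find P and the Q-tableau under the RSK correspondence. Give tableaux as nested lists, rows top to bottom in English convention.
P = [[1, 3, 7], [2, 6], [4], [5]], Q = [[1, 4, 7], [2, 6], [3], [5]]

Insert each entry of the permutation into P by Schensted row insertion, recording in Q the position of each new cell.

Insert 5: appended to row 1. P = [[5]].
Insert 4: 4 bumps 5 from row 1; 5 starts row 2. P = [[4], [5]].
Insert 2: 2 bumps 4 from row 1; 4 bumps 5 from row 2; 5 starts row 3. P = [[2], [4], [5]].
Insert 6: appended to row 1. P = [[2, 6], [4], [5]].
Insert 1: 1 bumps 2 from row 1; 2 bumps 4 from row 2; 4 bumps 5 from row 3; 5 starts row 4. P = [[1, 6], [2], [4], [5]].
Insert 3: 3 bumps 6 from row 1; 6 appends to row 2. P = [[1, 3], [2, 6], [4], [5]].
Insert 7: appended to row 1. P = [[1, 3, 7], [2, 6], [4], [5]].

So P = [[1, 3, 7], [2, 6], [4], [5]], Q = [[1, 4, 7], [2, 6], [3], [5]].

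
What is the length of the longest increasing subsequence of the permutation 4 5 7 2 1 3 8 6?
4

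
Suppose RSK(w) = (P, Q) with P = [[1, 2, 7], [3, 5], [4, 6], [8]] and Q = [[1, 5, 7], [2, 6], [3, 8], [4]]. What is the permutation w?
8 4 3 1 6 5 7 2

Reverse RSK: for i = n, n-1, ..., 1, locate i in Q, remove the corresponding corner cell from P, and reverse-bump its entry up through P; the value ejected from row 1 is w(i).

So w = 8 4 3 1 6 5 7 2.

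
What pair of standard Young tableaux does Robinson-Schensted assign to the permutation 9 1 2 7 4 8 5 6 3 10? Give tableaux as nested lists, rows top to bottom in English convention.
P = [[1, 2, 3, 5, 6, 10], [4, 8], [7], [9]], Q = [[1, 3, 4, 6, 8, 10], [2, 7], [5], [9]]

Insert each entry of the permutation into P by Schensted row insertion, recording in Q the position of each new cell.

After inserting 9: P = [[9]].
After inserting 1: P = [[1], [9]].
After inserting 2: P = [[1, 2], [9]].
After inserting 7: P = [[1, 2, 7], [9]].
After inserting 4: P = [[1, 2, 4], [7], [9]].
After inserting 8: P = [[1, 2, 4, 8], [7], [9]].
After inserting 5: P = [[1, 2, 4, 5], [7, 8], [9]].
After inserting 6: P = [[1, 2, 4, 5, 6], [7, 8], [9]].
After inserting 3: P = [[1, 2, 3, 5, 6], [4, 8], [7], [9]].
After inserting 10: P = [[1, 2, 3, 5, 6, 10], [4, 8], [7], [9]].

So P = [[1, 2, 3, 5, 6, 10], [4, 8], [7], [9]], Q = [[1, 3, 4, 6, 8, 10], [2, 7], [5], [9]].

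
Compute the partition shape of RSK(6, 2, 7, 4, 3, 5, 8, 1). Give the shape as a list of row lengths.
[4, 2, 1, 1]

Row-insert each entry into an empty tableau.

After inserting 6: P = [[6]].
After inserting 2: P = [[2], [6]].
After inserting 7: P = [[2, 7], [6]].
After inserting 4: P = [[2, 4], [6, 7]].
After inserting 3: P = [[2, 3], [4, 7], [6]].
After inserting 5: P = [[2, 3, 5], [4, 7], [6]].
After inserting 8: P = [[2, 3, 5, 8], [4, 7], [6]].
After inserting 1: P = [[1, 3, 5, 8], [2, 7], [4], [6]].

The final insertion tableau P = [[1, 3, 5, 8], [2, 7], [4], [6]] has shape [4, 2, 1, 1].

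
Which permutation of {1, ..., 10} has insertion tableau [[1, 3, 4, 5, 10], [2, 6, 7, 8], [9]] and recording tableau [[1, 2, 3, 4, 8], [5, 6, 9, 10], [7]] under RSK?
2 6 7 9 1 8 3 10 4 5

Reverse the RSK construction: for i from n down to 1, find the cell of Q containing i, remove the entry at that cell from P, and reverse-bump it up through P; the value ejected from row 1 is w(i).

Step i=10: Q has 10 at row 2, column 4; remove 8 from row 2 of P and reverse-bump: 8 enters row 1 and ejects 5. So w(10) = 5. P is now [[1, 3, 4, 8, 10], [2, 6, 7], [9]].
Step i=9: Q has 9 at row 2, column 3; remove 7 from row 2 of P and reverse-bump: 7 enters row 1 and ejects 4. So w(9) = 4. P is now [[1, 3, 7, 8, 10], [2, 6], [9]].
Step i=8: Q has 8 at row 1, column 5; remove that cell from P, ejecting 10. So w(8) = 10. P is now [[1, 3, 7, 8], [2, 6], [9]].
Step i=7: Q has 7 at row 3, column 1; remove 9 from row 3 of P and reverse-bump: 9 enters row 2 and ejects 6; 6 enters row 1 and ejects 3. So w(7) = 3. P is now [[1, 6, 7, 8], [2, 9]].
Step i=6: Q has 6 at row 2, column 2; remove 9 from row 2 of P and reverse-bump: 9 enters row 1 and ejects 8. So w(6) = 8. P is now [[1, 6, 7, 9], [2]].
Step i=5: Q has 5 at row 2, column 1; remove 2 from row 2 of P and reverse-bump: 2 enters row 1 and ejects 1. So w(5) = 1. P is now [[2, 6, 7, 9]].
Step i=4: Q has 4 at row 1, column 4; remove that cell from P, ejecting 9. So w(4) = 9. P is now [[2, 6, 7]].
Step i=3: Q has 3 at row 1, column 3; remove that cell from P, ejecting 7. So w(3) = 7. P is now [[2, 6]].
Step i=2: Q has 2 at row 1, column 2; remove that cell from P, ejecting 6. So w(2) = 6. P is now [[2]].
Step i=1: Q has 1 at row 1, column 1; remove that cell from P, ejecting 2. So w(1) = 2. P is now [].

So w = 2 6 7 9 1 8 3 10 4 5.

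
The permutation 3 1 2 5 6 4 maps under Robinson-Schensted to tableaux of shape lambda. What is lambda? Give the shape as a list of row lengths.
Row-insert each entry into an empty tableau.

After inserting 3: P = [[3]].
After inserting 1: P = [[1], [3]].
After inserting 2: P = [[1, 2], [3]].
After inserting 5: P = [[1, 2, 5], [3]].
After inserting 6: P = [[1, 2, 5, 6], [3]].
After inserting 4: P = [[1, 2, 4, 6], [3, 5]].

The final insertion tableau P = [[1, 2, 4, 6], [3, 5]] has shape [4, 2].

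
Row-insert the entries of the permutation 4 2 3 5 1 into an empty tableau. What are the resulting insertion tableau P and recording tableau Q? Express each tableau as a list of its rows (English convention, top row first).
P = [[1, 3, 5], [2], [4]], Q = [[1, 3, 4], [2], [5]]

Insert each entry of the permutation into P by Schensted row insertion, recording in Q the position of each new cell.

After inserting 4: P = [[4]].
After inserting 2: P = [[2], [4]].
After inserting 3: P = [[2, 3], [4]].
After inserting 5: P = [[2, 3, 5], [4]].
After inserting 1: P = [[1, 3, 5], [2], [4]].

So P = [[1, 3, 5], [2], [4]], Q = [[1, 3, 4], [2], [5]].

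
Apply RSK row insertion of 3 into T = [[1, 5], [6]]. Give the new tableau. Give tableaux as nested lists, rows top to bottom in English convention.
In row 1, 3 replaces 5 (the leftmost entry greater than 3); 5 is bumped to row 2. In row 2, 5 replaces 6 (the leftmost entry greater than 5); 6 is bumped to row 3. 6 starts a new row 3. The new tableau is [[1, 3], [5], [6]].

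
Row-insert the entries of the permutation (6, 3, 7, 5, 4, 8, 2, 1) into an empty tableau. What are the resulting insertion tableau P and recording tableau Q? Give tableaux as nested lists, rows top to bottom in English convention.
Insert each entry of the permutation into P by Schensted row insertion, recording in Q the position of each new cell.

Insert 6: appended to row 1. P = [[6]].
Insert 3: 3 bumps 6 from row 1; 6 starts row 2. P = [[3], [6]].
Insert 7: appended to row 1. P = [[3, 7], [6]].
Insert 5: 5 bumps 7 from row 1; 7 appends to row 2. P = [[3, 5], [6, 7]].
Insert 4: 4 bumps 5 from row 1; 5 bumps 6 from row 2; 6 starts row 3. P = [[3, 4], [5, 7], [6]].
Insert 8: appended to row 1. P = [[3, 4, 8], [5, 7], [6]].
Insert 2: 2 bumps 3 from row 1; 3 bumps 5 from row 2; 5 bumps 6 from row 3; 6 starts row 4. P = [[2, 4, 8], [3, 7], [5], [6]].
Insert 1: 1 bumps 2 from row 1; 2 bumps 3 from row 2; 3 bumps 5 from row 3; 5 bumps 6 from row 4; 6 starts row 5. P = [[1, 4, 8], [2, 7], [3], [5], [6]].

So P = [[1, 4, 8], [2, 7], [3], [5], [6]], Q = [[1, 3, 6], [2, 4], [5], [7], [8]].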